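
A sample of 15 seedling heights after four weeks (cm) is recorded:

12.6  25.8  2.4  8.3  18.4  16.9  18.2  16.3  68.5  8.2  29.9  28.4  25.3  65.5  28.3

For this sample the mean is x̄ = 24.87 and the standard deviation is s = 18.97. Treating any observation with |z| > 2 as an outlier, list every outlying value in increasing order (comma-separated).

65.5, 68.5

Cutoffs at x̄ ± 2s: 24.87 ± 2·18.97 = [-13.07, 62.81].
65.5: z = 2.14, |z| > 2 → outlier.
68.5: z = 2.30, |z| > 2 → outlier.
Every other value lies within [-13.07, 62.81].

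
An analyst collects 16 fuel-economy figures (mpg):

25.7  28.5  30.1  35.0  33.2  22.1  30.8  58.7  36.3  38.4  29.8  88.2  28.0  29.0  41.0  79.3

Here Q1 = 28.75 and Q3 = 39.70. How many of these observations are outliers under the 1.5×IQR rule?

3

IQR = 10.95; fences at 28.75 − 16.425 = 12.325 and 39.70 + 16.425 = 56.125.
Outside the cutoffs: 58.7, 79.3, 88.2.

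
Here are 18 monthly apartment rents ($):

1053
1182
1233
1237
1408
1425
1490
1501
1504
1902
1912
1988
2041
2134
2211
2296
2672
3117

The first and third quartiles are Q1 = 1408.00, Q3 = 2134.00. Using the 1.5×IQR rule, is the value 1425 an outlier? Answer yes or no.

IQR = Q3 − Q1 = 2134.00 − 1408.00 = 726.00.
Lower fence = Q1 − 1.5·IQR = 1408.00 − 1089.00 = 319.00.
Upper fence = Q3 + 1.5·IQR = 2134.00 + 1089.00 = 3223.00.
1425 lies within [319.00, 3223.00].

no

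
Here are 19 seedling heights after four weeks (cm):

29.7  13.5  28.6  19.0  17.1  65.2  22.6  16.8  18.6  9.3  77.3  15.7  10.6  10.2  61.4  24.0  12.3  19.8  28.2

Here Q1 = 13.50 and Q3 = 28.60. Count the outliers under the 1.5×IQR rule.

IQR = 15.10; fences at 13.50 − 22.65 = -9.15 and 28.60 + 22.65 = 51.25.
Outside the cutoffs: 61.4, 65.2, 77.3.

3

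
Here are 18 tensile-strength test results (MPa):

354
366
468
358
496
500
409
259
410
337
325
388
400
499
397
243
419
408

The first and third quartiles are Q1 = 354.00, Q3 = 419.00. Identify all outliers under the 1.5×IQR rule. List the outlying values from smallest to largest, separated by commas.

243

IQR = Q3 − Q1 = 419.00 − 354.00 = 65.00.
Lower fence = Q1 − 1.5·IQR = 354.00 − 97.50 = 256.50.
Upper fence = Q3 + 1.5·IQR = 419.00 + 97.50 = 516.50.
243 < 256.50 → outlier.
All remaining values lie within [256.50, 516.50].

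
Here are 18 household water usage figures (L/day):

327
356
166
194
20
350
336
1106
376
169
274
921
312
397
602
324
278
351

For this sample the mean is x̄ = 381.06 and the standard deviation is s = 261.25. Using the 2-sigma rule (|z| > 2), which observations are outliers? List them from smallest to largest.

Cutoffs at x̄ ± 2s: 381.06 ± 2·261.25 = [-141.44, 903.56].
921: z = 2.07, |z| > 2 → outlier.
1106: z = 2.77, |z| > 2 → outlier.
Every other value lies within [-141.44, 903.56].

921, 1106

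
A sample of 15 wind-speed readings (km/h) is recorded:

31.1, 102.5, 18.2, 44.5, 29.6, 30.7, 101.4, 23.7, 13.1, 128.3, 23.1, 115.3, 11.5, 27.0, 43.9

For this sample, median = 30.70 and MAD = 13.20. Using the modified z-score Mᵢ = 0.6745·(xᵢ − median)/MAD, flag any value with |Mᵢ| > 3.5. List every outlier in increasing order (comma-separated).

|Mᵢ| > 3.5 ⇔ |xᵢ − 30.70| > 3.5·13.20/0.6745 = 68.50.
So outliers lie outside [-37.80, 99.20].
101.4: M = 3.61 → outlier.
102.5: M = 3.67 → outlier.
115.3: M = 4.32 → outlier.
128.3: M = 4.99 → outlier.

101.4, 102.5, 115.3, 128.3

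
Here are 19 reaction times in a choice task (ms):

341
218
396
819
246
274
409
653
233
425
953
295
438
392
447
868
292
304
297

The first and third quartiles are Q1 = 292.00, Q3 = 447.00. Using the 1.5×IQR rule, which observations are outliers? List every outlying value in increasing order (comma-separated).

819, 868, 953

IQR = Q3 − Q1 = 447.00 − 292.00 = 155.00.
Lower fence = Q1 − 1.5·IQR = 292.00 − 232.50 = 59.50.
Upper fence = Q3 + 1.5·IQR = 447.00 + 232.50 = 679.50.
819 > 679.50 → outlier.
868 > 679.50 → outlier.
953 > 679.50 → outlier.
All remaining values lie within [59.50, 679.50].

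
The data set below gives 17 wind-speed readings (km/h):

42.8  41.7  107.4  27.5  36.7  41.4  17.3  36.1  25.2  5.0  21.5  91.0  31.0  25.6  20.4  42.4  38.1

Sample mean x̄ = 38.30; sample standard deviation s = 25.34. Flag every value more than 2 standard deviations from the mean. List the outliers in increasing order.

91.0, 107.4

Cutoffs at x̄ ± 2s: 38.30 ± 2·25.34 = [-12.38, 88.98].
91.0: z = 2.08, |z| > 2 → outlier.
107.4: z = 2.73, |z| > 2 → outlier.
Every other value lies within [-12.38, 88.98].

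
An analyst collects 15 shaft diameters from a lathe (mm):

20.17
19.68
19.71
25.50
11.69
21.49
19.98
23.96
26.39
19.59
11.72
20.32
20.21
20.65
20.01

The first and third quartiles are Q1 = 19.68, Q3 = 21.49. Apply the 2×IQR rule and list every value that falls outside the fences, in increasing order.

11.69, 11.72, 25.50, 26.39

IQR = Q3 − Q1 = 21.49 − 19.68 = 1.81.
Lower fence = Q1 − 2·IQR = 19.68 − 3.62 = 16.06.
Upper fence = Q3 + 2·IQR = 21.49 + 3.62 = 25.11.
11.69 < 16.06 → outlier.
11.72 < 16.06 → outlier.
25.50 > 25.11 → outlier.
26.39 > 25.11 → outlier.
All remaining values lie within [16.06, 25.11].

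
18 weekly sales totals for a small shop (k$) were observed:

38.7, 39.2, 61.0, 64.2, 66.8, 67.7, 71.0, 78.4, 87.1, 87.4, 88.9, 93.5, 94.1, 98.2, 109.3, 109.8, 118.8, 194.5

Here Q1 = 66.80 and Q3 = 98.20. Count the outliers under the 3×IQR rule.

IQR = 31.40; fences at 66.80 − 94.20 = -27.40 and 98.20 + 94.20 = 192.40.
Outside the cutoffs: 194.5.

1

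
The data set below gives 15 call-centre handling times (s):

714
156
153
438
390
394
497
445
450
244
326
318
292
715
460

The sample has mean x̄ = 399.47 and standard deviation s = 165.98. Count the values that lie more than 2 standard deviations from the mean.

Cutoffs: x̄ ± 2s = [67.51, 731.43].
Every value lies within the cutoffs.

0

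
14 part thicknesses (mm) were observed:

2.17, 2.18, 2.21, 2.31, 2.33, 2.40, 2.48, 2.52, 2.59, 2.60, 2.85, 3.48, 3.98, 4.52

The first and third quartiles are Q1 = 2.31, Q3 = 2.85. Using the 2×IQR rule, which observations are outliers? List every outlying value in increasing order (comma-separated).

IQR = Q3 − Q1 = 2.85 − 2.31 = 0.54.
Lower fence = Q1 − 2·IQR = 2.31 − 1.08 = 1.23.
Upper fence = Q3 + 2·IQR = 2.85 + 1.08 = 3.93.
3.98 > 3.93 → outlier.
4.52 > 3.93 → outlier.
All remaining values lie within [1.23, 3.93].

3.98, 4.52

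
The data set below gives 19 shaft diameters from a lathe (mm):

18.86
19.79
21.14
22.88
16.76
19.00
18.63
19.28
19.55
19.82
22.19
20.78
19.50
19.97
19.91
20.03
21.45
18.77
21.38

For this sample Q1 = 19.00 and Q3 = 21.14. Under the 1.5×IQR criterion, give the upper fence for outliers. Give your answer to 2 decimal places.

24.35

IQR = Q3 − Q1 = 21.14 − 19.00 = 2.14.
Lower fence = Q1 − 1.5·IQR = 19.00 − 3.21 = 15.79.
Upper fence = Q3 + 1.5·IQR = 21.14 + 3.21 = 24.35.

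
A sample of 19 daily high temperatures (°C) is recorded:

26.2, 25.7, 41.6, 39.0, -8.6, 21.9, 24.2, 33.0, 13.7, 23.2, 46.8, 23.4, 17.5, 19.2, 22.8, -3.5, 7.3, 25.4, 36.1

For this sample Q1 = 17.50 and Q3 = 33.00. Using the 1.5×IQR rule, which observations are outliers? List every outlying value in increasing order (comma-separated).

-8.6

IQR = Q3 − Q1 = 33.00 − 17.50 = 15.50.
Lower fence = Q1 − 1.5·IQR = 17.50 − 23.25 = -5.75.
Upper fence = Q3 + 1.5·IQR = 33.00 + 23.25 = 56.25.
-8.6 < -5.75 → outlier.
All remaining values lie within [-5.75, 56.25].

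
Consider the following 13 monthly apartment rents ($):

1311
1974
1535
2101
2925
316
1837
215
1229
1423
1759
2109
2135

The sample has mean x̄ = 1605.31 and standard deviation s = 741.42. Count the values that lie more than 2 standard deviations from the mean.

Cutoffs: x̄ ± 2s = [122.47, 3088.15].
Every value lies within the cutoffs.

0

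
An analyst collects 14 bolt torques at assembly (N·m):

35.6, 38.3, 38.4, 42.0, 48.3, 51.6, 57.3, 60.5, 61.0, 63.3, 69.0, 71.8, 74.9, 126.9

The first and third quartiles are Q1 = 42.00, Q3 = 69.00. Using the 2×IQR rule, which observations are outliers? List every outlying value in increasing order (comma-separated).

IQR = Q3 − Q1 = 69.00 − 42.00 = 27.00.
Lower fence = Q1 − 2·IQR = 42.00 − 54.00 = -12.00.
Upper fence = Q3 + 2·IQR = 69.00 + 54.00 = 123.00.
126.9 > 123.00 → outlier.
All remaining values lie within [-12.00, 123.00].

126.9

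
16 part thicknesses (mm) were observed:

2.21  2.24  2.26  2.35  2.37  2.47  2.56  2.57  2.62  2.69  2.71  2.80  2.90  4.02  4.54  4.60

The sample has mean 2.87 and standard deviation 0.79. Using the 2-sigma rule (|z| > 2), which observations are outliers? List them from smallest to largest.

4.54, 4.60

Cutoffs at x̄ ± 2s: 2.87 ± 2·0.79 = [1.29, 4.45].
4.54: z = 2.11, |z| > 2 → outlier.
4.60: z = 2.19, |z| > 2 → outlier.
Every other value lies within [1.29, 4.45].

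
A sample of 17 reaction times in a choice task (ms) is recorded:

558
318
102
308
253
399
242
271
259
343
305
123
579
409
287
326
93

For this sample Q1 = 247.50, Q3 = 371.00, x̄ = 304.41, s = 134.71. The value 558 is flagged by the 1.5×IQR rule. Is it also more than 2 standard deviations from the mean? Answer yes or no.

z = (558 − 304.41) / 134.71 = 1.88.
|z| = 1.88 ≤ 2.

no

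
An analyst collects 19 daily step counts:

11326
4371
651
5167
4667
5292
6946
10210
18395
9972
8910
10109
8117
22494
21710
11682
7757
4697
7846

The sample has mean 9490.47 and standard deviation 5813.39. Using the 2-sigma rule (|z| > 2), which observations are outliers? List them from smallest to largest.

Cutoffs at x̄ ± 2s: 9490.47 ± 2·5813.39 = [-2136.31, 21117.25].
21710: z = 2.10, |z| > 2 → outlier.
22494: z = 2.24, |z| > 2 → outlier.
Every other value lies within [-2136.31, 21117.25].

21710, 22494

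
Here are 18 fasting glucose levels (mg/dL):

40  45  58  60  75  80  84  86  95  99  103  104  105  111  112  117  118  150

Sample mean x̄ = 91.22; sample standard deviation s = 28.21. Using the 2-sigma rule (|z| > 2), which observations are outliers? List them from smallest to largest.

Cutoffs at x̄ ± 2s: 91.22 ± 2·28.21 = [34.80, 147.64].
150: z = 2.08, |z| > 2 → outlier.
Every other value lies within [34.80, 147.64].

150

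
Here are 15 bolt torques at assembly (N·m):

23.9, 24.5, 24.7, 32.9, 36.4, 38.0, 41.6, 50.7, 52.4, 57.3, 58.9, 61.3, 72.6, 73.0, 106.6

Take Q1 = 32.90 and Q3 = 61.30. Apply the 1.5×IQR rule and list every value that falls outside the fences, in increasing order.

106.6

IQR = Q3 − Q1 = 61.30 − 32.90 = 28.40.
Lower fence = Q1 − 1.5·IQR = 32.90 − 42.60 = -9.70.
Upper fence = Q3 + 1.5·IQR = 61.30 + 42.60 = 103.90.
106.6 > 103.90 → outlier.
All remaining values lie within [-9.70, 103.90].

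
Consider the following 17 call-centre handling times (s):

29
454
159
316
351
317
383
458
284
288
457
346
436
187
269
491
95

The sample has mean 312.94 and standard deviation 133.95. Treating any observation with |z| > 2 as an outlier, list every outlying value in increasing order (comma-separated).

29

Cutoffs at x̄ ± 2s: 312.94 ± 2·133.95 = [45.04, 580.84].
29: z = -2.12, |z| > 2 → outlier.
Every other value lies within [45.04, 580.84].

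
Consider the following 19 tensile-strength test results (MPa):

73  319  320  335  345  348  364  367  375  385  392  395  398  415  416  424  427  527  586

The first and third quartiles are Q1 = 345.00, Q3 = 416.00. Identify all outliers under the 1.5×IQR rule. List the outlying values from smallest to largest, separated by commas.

IQR = Q3 − Q1 = 416.00 − 345.00 = 71.00.
Lower fence = Q1 − 1.5·IQR = 345.00 − 106.50 = 238.50.
Upper fence = Q3 + 1.5·IQR = 416.00 + 106.50 = 522.50.
73 < 238.50 → outlier.
527 > 522.50 → outlier.
586 > 522.50 → outlier.
All remaining values lie within [238.50, 522.50].

73, 527, 586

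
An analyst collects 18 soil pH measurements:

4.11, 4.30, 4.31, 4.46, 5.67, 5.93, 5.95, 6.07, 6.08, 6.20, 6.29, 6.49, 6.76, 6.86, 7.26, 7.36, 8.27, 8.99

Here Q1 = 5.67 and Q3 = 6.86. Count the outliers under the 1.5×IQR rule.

1

IQR = 1.19; fences at 5.67 − 1.785 = 3.885 and 6.86 + 1.785 = 8.645.
Outside the cutoffs: 8.99.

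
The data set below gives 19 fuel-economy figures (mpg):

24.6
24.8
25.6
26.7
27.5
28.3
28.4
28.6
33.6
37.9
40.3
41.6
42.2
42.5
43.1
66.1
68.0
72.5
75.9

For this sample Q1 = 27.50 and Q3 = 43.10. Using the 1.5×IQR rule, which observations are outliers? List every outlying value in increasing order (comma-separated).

IQR = Q3 − Q1 = 43.10 − 27.50 = 15.60.
Lower fence = Q1 − 1.5·IQR = 27.50 − 23.40 = 4.10.
Upper fence = Q3 + 1.5·IQR = 43.10 + 23.40 = 66.50.
68.0 > 66.50 → outlier.
72.5 > 66.50 → outlier.
75.9 > 66.50 → outlier.
All remaining values lie within [4.10, 66.50].

68.0, 72.5, 75.9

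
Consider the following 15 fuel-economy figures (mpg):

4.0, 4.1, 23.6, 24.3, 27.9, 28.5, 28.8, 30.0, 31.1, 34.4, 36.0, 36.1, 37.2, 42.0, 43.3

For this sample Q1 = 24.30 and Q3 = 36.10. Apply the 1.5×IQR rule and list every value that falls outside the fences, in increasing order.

IQR = Q3 − Q1 = 36.10 − 24.30 = 11.80.
Lower fence = Q1 − 1.5·IQR = 24.30 − 17.70 = 6.60.
Upper fence = Q3 + 1.5·IQR = 36.10 + 17.70 = 53.80.
4.0 < 6.60 → outlier.
4.1 < 6.60 → outlier.
All remaining values lie within [6.60, 53.80].

4.0, 4.1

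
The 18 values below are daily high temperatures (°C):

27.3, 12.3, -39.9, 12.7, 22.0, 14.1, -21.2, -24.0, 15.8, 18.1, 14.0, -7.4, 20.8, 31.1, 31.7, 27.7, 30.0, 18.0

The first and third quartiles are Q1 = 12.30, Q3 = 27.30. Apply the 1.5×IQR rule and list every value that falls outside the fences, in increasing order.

-39.9, -24.0, -21.2

IQR = Q3 − Q1 = 27.30 − 12.30 = 15.00.
Lower fence = Q1 − 1.5·IQR = 12.30 − 22.50 = -10.20.
Upper fence = Q3 + 1.5·IQR = 27.30 + 22.50 = 49.80.
-39.9 < -10.20 → outlier.
-24.0 < -10.20 → outlier.
-21.2 < -10.20 → outlier.
All remaining values lie within [-10.20, 49.80].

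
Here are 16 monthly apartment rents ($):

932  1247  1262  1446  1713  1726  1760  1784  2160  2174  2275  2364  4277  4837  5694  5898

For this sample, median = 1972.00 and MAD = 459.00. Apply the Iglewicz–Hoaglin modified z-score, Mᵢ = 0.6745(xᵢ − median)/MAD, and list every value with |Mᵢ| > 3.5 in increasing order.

|Mᵢ| > 3.5 ⇔ |xᵢ − 1972.00| > 3.5·459.00/0.6745 = 2381.76.
So outliers lie outside [-409.76, 4353.76].
4837: M = 4.21 → outlier.
5694: M = 5.47 → outlier.
5898: M = 5.77 → outlier.

4837, 5694, 5898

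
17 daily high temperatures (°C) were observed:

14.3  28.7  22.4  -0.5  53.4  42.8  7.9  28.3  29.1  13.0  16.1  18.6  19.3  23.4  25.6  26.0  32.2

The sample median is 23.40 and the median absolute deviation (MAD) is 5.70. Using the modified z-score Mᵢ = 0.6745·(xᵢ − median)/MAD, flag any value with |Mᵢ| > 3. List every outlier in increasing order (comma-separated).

53.4

|Mᵢ| > 3 ⇔ |xᵢ − 23.40| > 3·5.70/0.6745 = 25.35.
So outliers lie outside [-1.95, 48.75].
53.4: M = 3.55 → outlier.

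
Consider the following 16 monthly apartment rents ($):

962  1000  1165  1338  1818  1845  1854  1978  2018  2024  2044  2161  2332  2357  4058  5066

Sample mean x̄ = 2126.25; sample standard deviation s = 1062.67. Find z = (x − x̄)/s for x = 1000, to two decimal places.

-1.06

z = (1000 − 2126.25) / 1062.67 = -1.06.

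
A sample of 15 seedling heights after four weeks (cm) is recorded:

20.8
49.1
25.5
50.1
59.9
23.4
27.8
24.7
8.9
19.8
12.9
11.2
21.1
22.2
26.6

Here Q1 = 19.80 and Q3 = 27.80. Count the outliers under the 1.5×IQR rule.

3

IQR = 8.00; fences at 19.80 − 12.00 = 7.80 and 27.80 + 12.00 = 39.80.
Outside the cutoffs: 49.1, 50.1, 59.9.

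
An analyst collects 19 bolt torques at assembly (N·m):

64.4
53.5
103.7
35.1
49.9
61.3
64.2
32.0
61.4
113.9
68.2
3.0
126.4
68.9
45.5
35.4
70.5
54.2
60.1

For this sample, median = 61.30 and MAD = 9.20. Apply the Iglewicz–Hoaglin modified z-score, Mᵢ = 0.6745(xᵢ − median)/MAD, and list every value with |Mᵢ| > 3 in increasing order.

|Mᵢ| > 3 ⇔ |xᵢ − 61.30| > 3·9.20/0.6745 = 40.92.
So outliers lie outside [20.38, 102.22].
3.0: M = -4.27 → outlier.
103.7: M = 3.11 → outlier.
113.9: M = 3.86 → outlier.
126.4: M = 4.77 → outlier.

3.0, 103.7, 113.9, 126.4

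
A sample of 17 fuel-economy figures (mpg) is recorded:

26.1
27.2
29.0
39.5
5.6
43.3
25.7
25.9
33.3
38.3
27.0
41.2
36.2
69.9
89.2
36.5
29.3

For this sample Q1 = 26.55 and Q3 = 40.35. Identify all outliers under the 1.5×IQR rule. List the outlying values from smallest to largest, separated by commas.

5.6, 69.9, 89.2

IQR = Q3 − Q1 = 40.35 − 26.55 = 13.80.
Lower fence = Q1 − 1.5·IQR = 26.55 − 20.70 = 5.85.
Upper fence = Q3 + 1.5·IQR = 40.35 + 20.70 = 61.05.
5.6 < 5.85 → outlier.
69.9 > 61.05 → outlier.
89.2 > 61.05 → outlier.
All remaining values lie within [5.85, 61.05].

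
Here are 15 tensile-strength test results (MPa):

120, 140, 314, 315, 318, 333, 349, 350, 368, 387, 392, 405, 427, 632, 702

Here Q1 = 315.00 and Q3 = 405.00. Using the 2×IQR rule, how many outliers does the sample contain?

3

IQR = 90.00; fences at 315.00 − 180.00 = 135.00 and 405.00 + 180.00 = 585.00.
Outside the cutoffs: 120, 632, 702.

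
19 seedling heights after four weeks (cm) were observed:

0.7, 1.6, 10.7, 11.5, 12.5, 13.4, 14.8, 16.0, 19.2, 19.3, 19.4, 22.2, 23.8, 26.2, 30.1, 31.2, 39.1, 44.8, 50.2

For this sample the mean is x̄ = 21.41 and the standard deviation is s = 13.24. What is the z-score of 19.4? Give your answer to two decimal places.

-0.15

z = (19.4 − 21.41) / 13.24 = -0.15.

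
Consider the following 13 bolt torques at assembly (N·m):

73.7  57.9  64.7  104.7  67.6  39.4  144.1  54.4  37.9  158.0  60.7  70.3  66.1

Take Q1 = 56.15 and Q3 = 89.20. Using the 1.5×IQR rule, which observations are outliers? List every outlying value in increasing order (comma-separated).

IQR = Q3 − Q1 = 89.20 − 56.15 = 33.05.
Lower fence = Q1 − 1.5·IQR = 56.15 − 49.575 = 6.575.
Upper fence = Q3 + 1.5·IQR = 89.20 + 49.575 = 138.775.
144.1 > 138.775 → outlier.
158.0 > 138.775 → outlier.
All remaining values lie within [6.575, 138.775].

144.1, 158.0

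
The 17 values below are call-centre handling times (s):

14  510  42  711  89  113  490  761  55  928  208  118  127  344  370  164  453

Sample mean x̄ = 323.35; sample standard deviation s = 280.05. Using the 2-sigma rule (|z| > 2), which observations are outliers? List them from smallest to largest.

Cutoffs at x̄ ± 2s: 323.35 ± 2·280.05 = [-236.75, 883.45].
928: z = 2.16, |z| > 2 → outlier.
Every other value lies within [-236.75, 883.45].

928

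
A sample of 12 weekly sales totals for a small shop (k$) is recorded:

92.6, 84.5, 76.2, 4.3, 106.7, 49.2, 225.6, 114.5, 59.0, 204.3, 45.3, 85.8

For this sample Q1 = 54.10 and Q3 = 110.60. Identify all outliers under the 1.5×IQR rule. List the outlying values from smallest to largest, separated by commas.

IQR = Q3 − Q1 = 110.60 − 54.10 = 56.50.
Lower fence = Q1 − 1.5·IQR = 54.10 − 84.75 = -30.65.
Upper fence = Q3 + 1.5·IQR = 110.60 + 84.75 = 195.35.
204.3 > 195.35 → outlier.
225.6 > 195.35 → outlier.
All remaining values lie within [-30.65, 195.35].

204.3, 225.6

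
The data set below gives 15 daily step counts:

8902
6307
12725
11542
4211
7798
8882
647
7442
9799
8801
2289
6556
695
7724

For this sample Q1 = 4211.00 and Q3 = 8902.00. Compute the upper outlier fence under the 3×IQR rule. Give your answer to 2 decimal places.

22975.00

IQR = Q3 − Q1 = 8902.00 − 4211.00 = 4691.00.
Lower fence = Q1 − 3·IQR = 4211.00 − 14073.00 = -9862.00.
Upper fence = Q3 + 3·IQR = 8902.00 + 14073.00 = 22975.00.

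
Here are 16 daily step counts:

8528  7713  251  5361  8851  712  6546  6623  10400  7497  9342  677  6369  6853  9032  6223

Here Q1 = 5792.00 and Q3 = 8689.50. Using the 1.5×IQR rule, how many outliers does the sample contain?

IQR = 2897.50; fences at 5792.00 − 4346.25 = 1445.75 and 8689.50 + 4346.25 = 13035.75.
Outside the cutoffs: 251, 677, 712.

3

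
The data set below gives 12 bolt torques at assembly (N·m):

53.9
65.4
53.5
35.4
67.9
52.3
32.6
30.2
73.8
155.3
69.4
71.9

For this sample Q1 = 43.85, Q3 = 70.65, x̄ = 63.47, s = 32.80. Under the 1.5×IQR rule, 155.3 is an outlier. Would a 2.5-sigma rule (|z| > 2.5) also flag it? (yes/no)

z = (155.3 − 63.47) / 32.80 = 2.80.
|z| = 2.80 > 2.5.

yes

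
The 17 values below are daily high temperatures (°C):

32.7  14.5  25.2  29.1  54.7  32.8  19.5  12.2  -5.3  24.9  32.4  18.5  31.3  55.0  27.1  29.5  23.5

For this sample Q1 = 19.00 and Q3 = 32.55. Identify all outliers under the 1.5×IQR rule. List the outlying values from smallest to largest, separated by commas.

IQR = Q3 − Q1 = 32.55 − 19.00 = 13.55.
Lower fence = Q1 − 1.5·IQR = 19.00 − 20.325 = -1.325.
Upper fence = Q3 + 1.5·IQR = 32.55 + 20.325 = 52.875.
-5.3 < -1.325 → outlier.
54.7 > 52.875 → outlier.
55.0 > 52.875 → outlier.
All remaining values lie within [-1.325, 52.875].

-5.3, 54.7, 55.0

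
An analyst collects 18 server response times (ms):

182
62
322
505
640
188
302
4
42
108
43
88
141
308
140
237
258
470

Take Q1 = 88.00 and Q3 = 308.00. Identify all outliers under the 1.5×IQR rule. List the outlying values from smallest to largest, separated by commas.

640

IQR = Q3 − Q1 = 308.00 − 88.00 = 220.00.
Lower fence = Q1 − 1.5·IQR = 88.00 − 330.00 = -242.00.
Upper fence = Q3 + 1.5·IQR = 308.00 + 330.00 = 638.00.
640 > 638.00 → outlier.
All remaining values lie within [-242.00, 638.00].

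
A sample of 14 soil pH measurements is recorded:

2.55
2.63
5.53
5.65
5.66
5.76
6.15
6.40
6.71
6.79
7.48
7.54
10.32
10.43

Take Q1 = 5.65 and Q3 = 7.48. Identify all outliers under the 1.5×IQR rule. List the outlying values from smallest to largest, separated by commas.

2.55, 2.63, 10.32, 10.43

IQR = Q3 − Q1 = 7.48 − 5.65 = 1.83.
Lower fence = Q1 − 1.5·IQR = 5.65 − 2.745 = 2.905.
Upper fence = Q3 + 1.5·IQR = 7.48 + 2.745 = 10.225.
2.55 < 2.905 → outlier.
2.63 < 2.905 → outlier.
10.32 > 10.225 → outlier.
10.43 > 10.225 → outlier.
All remaining values lie within [2.905, 10.225].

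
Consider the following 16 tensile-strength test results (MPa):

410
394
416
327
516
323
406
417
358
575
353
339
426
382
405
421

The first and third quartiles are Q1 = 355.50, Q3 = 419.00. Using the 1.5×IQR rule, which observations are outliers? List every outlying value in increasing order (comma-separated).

516, 575

IQR = Q3 − Q1 = 419.00 − 355.50 = 63.50.
Lower fence = Q1 − 1.5·IQR = 355.50 − 95.25 = 260.25.
Upper fence = Q3 + 1.5·IQR = 419.00 + 95.25 = 514.25.
516 > 514.25 → outlier.
575 > 514.25 → outlier.
All remaining values lie within [260.25, 514.25].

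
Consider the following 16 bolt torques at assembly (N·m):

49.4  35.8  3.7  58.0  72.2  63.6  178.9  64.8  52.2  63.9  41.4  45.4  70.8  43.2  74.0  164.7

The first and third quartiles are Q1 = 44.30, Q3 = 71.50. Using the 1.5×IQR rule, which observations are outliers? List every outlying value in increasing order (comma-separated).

IQR = Q3 − Q1 = 71.50 − 44.30 = 27.20.
Lower fence = Q1 − 1.5·IQR = 44.30 − 40.80 = 3.50.
Upper fence = Q3 + 1.5·IQR = 71.50 + 40.80 = 112.30.
164.7 > 112.30 → outlier.
178.9 > 112.30 → outlier.
All remaining values lie within [3.50, 112.30].

164.7, 178.9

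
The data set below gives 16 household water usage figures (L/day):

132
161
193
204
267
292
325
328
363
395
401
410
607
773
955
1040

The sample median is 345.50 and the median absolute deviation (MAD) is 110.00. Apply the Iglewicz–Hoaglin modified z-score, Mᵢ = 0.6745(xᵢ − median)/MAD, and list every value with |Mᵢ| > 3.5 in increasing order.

955, 1040

|Mᵢ| > 3.5 ⇔ |xᵢ − 345.50| > 3.5·110.00/0.6745 = 570.79.
So outliers lie outside [-225.29, 916.29].
955: M = 3.74 → outlier.
1040: M = 4.26 → outlier.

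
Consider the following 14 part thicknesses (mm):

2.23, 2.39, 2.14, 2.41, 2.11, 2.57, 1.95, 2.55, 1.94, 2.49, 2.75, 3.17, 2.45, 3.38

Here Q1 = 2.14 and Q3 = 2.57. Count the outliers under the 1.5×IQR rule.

1

IQR = 0.43; fences at 2.14 − 0.645 = 1.495 and 2.57 + 0.645 = 3.215.
Outside the cutoffs: 3.38.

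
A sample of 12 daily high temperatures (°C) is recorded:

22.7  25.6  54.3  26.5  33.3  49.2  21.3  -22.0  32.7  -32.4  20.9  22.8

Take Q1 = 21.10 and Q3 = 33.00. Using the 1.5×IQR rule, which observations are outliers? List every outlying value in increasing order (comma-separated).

-32.4, -22.0, 54.3

IQR = Q3 − Q1 = 33.00 − 21.10 = 11.90.
Lower fence = Q1 − 1.5·IQR = 21.10 − 17.85 = 3.25.
Upper fence = Q3 + 1.5·IQR = 33.00 + 17.85 = 50.85.
-32.4 < 3.25 → outlier.
-22.0 < 3.25 → outlier.
54.3 > 50.85 → outlier.
All remaining values lie within [3.25, 50.85].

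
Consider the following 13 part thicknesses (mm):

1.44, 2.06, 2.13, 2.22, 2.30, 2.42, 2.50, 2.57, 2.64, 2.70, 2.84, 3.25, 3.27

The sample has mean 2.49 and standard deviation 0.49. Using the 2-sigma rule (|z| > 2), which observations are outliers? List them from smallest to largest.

1.44

Cutoffs at x̄ ± 2s: 2.49 ± 2·0.49 = [1.51, 3.47].
1.44: z = -2.14, |z| > 2 → outlier.
Every other value lies within [1.51, 3.47].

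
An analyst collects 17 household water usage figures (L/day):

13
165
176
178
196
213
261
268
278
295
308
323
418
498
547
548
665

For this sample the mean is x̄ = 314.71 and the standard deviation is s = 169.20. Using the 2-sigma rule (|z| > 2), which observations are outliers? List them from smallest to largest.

Cutoffs at x̄ ± 2s: 314.71 ± 2·169.20 = [-23.69, 653.11].
665: z = 2.07, |z| > 2 → outlier.
Every other value lies within [-23.69, 653.11].

665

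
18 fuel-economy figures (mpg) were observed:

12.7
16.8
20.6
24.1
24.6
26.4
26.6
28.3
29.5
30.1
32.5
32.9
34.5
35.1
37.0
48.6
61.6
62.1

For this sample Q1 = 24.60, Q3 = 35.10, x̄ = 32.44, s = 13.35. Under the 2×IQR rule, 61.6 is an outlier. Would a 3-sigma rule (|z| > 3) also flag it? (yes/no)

no

z = (61.6 − 32.44) / 13.35 = 2.18.
|z| = 2.18 ≤ 3.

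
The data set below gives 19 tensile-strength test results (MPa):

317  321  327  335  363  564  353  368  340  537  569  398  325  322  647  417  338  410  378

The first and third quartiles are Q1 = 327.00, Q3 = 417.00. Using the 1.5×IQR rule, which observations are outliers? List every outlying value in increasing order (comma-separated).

IQR = Q3 − Q1 = 417.00 − 327.00 = 90.00.
Lower fence = Q1 − 1.5·IQR = 327.00 − 135.00 = 192.00.
Upper fence = Q3 + 1.5·IQR = 417.00 + 135.00 = 552.00.
564 > 552.00 → outlier.
569 > 552.00 → outlier.
647 > 552.00 → outlier.
All remaining values lie within [192.00, 552.00].

564, 569, 647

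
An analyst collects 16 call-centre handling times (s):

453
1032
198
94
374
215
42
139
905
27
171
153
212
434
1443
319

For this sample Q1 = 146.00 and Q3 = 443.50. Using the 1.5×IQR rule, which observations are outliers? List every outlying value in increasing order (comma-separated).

IQR = Q3 − Q1 = 443.50 − 146.00 = 297.50.
Lower fence = Q1 − 1.5·IQR = 146.00 − 446.25 = -300.25.
Upper fence = Q3 + 1.5·IQR = 443.50 + 446.25 = 889.75.
905 > 889.75 → outlier.
1032 > 889.75 → outlier.
1443 > 889.75 → outlier.
All remaining values lie within [-300.25, 889.75].

905, 1032, 1443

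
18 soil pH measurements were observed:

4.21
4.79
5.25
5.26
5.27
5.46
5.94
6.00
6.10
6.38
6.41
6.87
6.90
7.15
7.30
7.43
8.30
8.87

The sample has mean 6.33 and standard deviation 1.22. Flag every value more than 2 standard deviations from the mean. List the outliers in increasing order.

8.87

Cutoffs at x̄ ± 2s: 6.33 ± 2·1.22 = [3.89, 8.77].
8.87: z = 2.08, |z| > 2 → outlier.
Every other value lies within [3.89, 8.77].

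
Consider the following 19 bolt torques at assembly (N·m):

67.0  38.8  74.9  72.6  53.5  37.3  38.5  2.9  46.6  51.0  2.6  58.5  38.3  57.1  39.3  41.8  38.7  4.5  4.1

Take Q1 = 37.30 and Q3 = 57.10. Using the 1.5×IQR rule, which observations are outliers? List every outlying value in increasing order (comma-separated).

2.6, 2.9, 4.1, 4.5

IQR = Q3 − Q1 = 57.10 − 37.30 = 19.80.
Lower fence = Q1 − 1.5·IQR = 37.30 − 29.70 = 7.60.
Upper fence = Q3 + 1.5·IQR = 57.10 + 29.70 = 86.80.
2.6 < 7.60 → outlier.
2.9 < 7.60 → outlier.
4.1 < 7.60 → outlier.
4.5 < 7.60 → outlier.
All remaining values lie within [7.60, 86.80].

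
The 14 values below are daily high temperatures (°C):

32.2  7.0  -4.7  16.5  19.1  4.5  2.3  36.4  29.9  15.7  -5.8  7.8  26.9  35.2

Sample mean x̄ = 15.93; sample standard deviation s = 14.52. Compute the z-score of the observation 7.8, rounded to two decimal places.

z = (7.8 − 15.93) / 14.52 = -0.56.

-0.56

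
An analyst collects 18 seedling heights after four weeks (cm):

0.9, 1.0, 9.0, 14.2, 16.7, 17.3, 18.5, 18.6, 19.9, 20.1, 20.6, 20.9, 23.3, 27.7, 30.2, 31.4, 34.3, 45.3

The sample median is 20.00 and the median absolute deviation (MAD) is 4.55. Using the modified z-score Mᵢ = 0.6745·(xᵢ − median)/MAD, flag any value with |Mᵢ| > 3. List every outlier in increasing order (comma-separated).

45.3

|Mᵢ| > 3 ⇔ |xᵢ − 20.00| > 3·4.55/0.6745 = 20.24.
So outliers lie outside [-0.24, 40.24].
45.3: M = 3.75 → outlier.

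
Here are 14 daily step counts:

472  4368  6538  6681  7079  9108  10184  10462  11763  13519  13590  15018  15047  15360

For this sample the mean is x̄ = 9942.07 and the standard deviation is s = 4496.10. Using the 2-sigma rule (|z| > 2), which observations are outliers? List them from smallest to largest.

472

Cutoffs at x̄ ± 2s: 9942.07 ± 2·4496.10 = [949.87, 18934.27].
472: z = -2.11, |z| > 2 → outlier.
Every other value lies within [949.87, 18934.27].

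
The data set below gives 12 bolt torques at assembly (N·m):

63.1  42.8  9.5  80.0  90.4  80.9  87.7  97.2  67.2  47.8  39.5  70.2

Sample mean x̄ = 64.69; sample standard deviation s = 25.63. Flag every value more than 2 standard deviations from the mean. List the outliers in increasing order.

Cutoffs at x̄ ± 2s: 64.69 ± 2·25.63 = [13.43, 115.95].
9.5: z = -2.15, |z| > 2 → outlier.
Every other value lies within [13.43, 115.95].

9.5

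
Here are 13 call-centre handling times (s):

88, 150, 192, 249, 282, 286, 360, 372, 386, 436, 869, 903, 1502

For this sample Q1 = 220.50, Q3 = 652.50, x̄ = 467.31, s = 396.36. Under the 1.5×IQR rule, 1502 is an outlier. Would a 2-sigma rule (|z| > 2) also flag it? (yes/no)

yes

z = (1502 − 467.31) / 396.36 = 2.61.
|z| = 2.61 > 2.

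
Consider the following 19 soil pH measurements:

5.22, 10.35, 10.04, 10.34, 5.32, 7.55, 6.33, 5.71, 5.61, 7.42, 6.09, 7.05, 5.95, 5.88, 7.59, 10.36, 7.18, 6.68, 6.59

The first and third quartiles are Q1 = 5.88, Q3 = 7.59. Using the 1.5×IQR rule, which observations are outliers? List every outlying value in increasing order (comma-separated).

10.34, 10.35, 10.36

IQR = Q3 − Q1 = 7.59 − 5.88 = 1.71.
Lower fence = Q1 − 1.5·IQR = 5.88 − 2.565 = 3.315.
Upper fence = Q3 + 1.5·IQR = 7.59 + 2.565 = 10.155.
10.34 > 10.155 → outlier.
10.35 > 10.155 → outlier.
10.36 > 10.155 → outlier.
All remaining values lie within [3.315, 10.155].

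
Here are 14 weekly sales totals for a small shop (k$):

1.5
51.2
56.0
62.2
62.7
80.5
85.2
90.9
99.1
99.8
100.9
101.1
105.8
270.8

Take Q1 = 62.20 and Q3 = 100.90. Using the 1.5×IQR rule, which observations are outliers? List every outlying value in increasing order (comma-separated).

IQR = Q3 − Q1 = 100.90 − 62.20 = 38.70.
Lower fence = Q1 − 1.5·IQR = 62.20 − 58.05 = 4.15.
Upper fence = Q3 + 1.5·IQR = 100.90 + 58.05 = 158.95.
1.5 < 4.15 → outlier.
270.8 > 158.95 → outlier.
All remaining values lie within [4.15, 158.95].

1.5, 270.8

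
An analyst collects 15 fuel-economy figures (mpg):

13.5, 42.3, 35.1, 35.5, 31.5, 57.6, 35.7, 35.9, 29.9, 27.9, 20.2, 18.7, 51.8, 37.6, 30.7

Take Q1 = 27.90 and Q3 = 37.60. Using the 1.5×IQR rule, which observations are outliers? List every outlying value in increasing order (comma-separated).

IQR = Q3 − Q1 = 37.60 − 27.90 = 9.70.
Lower fence = Q1 − 1.5·IQR = 27.90 − 14.55 = 13.35.
Upper fence = Q3 + 1.5·IQR = 37.60 + 14.55 = 52.15.
57.6 > 52.15 → outlier.
All remaining values lie within [13.35, 52.15].

57.6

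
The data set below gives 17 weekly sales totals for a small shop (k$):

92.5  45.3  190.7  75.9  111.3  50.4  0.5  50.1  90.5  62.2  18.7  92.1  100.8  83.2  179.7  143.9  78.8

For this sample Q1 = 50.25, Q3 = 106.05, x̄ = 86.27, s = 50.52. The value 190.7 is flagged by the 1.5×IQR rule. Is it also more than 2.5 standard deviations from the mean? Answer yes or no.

no

z = (190.7 − 86.27) / 50.52 = 2.07.
|z| = 2.07 ≤ 2.5.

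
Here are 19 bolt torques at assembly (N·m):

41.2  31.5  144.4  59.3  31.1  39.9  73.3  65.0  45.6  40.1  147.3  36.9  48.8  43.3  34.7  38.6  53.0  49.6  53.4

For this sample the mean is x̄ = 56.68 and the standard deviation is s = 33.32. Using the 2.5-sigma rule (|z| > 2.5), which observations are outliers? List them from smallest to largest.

144.4, 147.3

Cutoffs at x̄ ± 2.5s: 56.68 ± 2.5·33.32 = [-26.62, 139.98].
144.4: z = 2.63, |z| > 2.5 → outlier.
147.3: z = 2.72, |z| > 2.5 → outlier.
Every other value lies within [-26.62, 139.98].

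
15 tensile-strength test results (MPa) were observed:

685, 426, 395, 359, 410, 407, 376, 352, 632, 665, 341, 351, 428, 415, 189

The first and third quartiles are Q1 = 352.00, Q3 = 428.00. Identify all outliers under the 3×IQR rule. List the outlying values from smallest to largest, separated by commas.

665, 685

IQR = Q3 − Q1 = 428.00 − 352.00 = 76.00.
Lower fence = Q1 − 3·IQR = 352.00 − 228.00 = 124.00.
Upper fence = Q3 + 3·IQR = 428.00 + 228.00 = 656.00.
665 > 656.00 → outlier.
685 > 656.00 → outlier.
All remaining values lie within [124.00, 656.00].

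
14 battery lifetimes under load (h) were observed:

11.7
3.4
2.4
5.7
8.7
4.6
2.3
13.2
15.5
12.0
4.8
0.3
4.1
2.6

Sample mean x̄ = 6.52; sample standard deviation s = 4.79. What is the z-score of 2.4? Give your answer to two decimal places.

z = (2.4 − 6.52) / 4.79 = -0.86.

-0.86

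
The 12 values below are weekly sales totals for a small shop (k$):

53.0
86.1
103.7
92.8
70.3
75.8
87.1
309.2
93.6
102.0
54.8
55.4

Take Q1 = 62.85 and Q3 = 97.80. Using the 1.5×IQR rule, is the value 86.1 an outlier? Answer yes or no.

no

IQR = Q3 − Q1 = 97.80 − 62.85 = 34.95.
Lower fence = Q1 − 1.5·IQR = 62.85 − 52.425 = 10.425.
Upper fence = Q3 + 1.5·IQR = 97.80 + 52.425 = 150.225.
86.1 lies within [10.425, 150.225].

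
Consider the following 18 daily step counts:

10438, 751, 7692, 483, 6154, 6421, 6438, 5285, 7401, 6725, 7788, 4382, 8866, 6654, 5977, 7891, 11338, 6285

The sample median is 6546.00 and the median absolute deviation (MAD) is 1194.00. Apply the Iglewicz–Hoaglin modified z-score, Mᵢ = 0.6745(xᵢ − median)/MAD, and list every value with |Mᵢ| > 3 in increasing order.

483, 751

|Mᵢ| > 3 ⇔ |xᵢ − 6546.00| > 3·1194.00/0.6745 = 5310.60.
So outliers lie outside [1235.40, 11856.60].
483: M = -3.43 → outlier.
751: M = -3.27 → outlier.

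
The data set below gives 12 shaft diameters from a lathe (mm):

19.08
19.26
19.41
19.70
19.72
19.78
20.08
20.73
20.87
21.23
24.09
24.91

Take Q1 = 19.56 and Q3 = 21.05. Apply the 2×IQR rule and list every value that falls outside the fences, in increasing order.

IQR = Q3 − Q1 = 21.05 − 19.56 = 1.49.
Lower fence = Q1 − 2·IQR = 19.56 − 2.98 = 16.58.
Upper fence = Q3 + 2·IQR = 21.05 + 2.98 = 24.03.
24.09 > 24.03 → outlier.
24.91 > 24.03 → outlier.
All remaining values lie within [16.58, 24.03].

24.09, 24.91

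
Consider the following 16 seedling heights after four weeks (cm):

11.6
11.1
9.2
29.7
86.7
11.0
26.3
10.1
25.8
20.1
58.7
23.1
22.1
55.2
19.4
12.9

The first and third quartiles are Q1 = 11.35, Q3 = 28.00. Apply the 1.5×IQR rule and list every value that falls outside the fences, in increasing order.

55.2, 58.7, 86.7

IQR = Q3 − Q1 = 28.00 − 11.35 = 16.65.
Lower fence = Q1 − 1.5·IQR = 11.35 − 24.975 = -13.625.
Upper fence = Q3 + 1.5·IQR = 28.00 + 24.975 = 52.975.
55.2 > 52.975 → outlier.
58.7 > 52.975 → outlier.
86.7 > 52.975 → outlier.
All remaining values lie within [-13.625, 52.975].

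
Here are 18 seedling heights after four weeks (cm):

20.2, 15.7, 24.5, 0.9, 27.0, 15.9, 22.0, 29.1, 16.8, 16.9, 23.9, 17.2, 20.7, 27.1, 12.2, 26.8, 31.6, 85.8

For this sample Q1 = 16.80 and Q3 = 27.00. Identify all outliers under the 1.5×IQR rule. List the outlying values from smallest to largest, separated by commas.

IQR = Q3 − Q1 = 27.00 − 16.80 = 10.20.
Lower fence = Q1 − 1.5·IQR = 16.80 − 15.30 = 1.50.
Upper fence = Q3 + 1.5·IQR = 27.00 + 15.30 = 42.30.
0.9 < 1.50 → outlier.
85.8 > 42.30 → outlier.
All remaining values lie within [1.50, 42.30].

0.9, 85.8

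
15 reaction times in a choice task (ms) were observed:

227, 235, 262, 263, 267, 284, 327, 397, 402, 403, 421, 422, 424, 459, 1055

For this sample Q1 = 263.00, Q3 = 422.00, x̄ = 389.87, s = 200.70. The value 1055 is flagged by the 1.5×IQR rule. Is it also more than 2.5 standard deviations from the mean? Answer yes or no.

z = (1055 − 389.87) / 200.70 = 3.31.
|z| = 3.31 > 2.5.

yes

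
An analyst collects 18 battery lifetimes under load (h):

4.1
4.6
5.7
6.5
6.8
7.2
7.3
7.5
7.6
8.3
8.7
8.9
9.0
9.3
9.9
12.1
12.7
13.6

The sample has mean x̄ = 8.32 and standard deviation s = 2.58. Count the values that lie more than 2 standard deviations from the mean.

Cutoffs: x̄ ± 2s = [3.16, 13.48].
Outside the cutoffs: 13.6.

1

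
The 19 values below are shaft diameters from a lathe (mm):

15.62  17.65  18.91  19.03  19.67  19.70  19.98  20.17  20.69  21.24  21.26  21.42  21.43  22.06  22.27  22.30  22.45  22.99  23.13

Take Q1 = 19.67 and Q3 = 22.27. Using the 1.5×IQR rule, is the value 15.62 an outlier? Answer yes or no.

yes

IQR = Q3 − Q1 = 22.27 − 19.67 = 2.60.
Lower fence = Q1 − 1.5·IQR = 19.67 − 3.90 = 15.77.
Upper fence = Q3 + 1.5·IQR = 22.27 + 3.90 = 26.17.
15.62 lies below the lower fence.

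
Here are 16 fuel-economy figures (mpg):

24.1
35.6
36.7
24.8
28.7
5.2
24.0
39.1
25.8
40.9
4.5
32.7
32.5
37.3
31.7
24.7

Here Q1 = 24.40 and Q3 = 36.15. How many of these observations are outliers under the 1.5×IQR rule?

IQR = 11.75; fences at 24.40 − 17.625 = 6.775 and 36.15 + 17.625 = 53.775.
Outside the cutoffs: 4.5, 5.2.

2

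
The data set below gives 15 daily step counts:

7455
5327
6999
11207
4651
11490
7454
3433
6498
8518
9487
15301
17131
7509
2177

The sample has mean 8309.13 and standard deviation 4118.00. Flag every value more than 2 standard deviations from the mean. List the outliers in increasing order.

Cutoffs at x̄ ± 2s: 8309.13 ± 2·4118.00 = [73.13, 16545.13].
17131: z = 2.14, |z| > 2 → outlier.
Every other value lies within [73.13, 16545.13].

17131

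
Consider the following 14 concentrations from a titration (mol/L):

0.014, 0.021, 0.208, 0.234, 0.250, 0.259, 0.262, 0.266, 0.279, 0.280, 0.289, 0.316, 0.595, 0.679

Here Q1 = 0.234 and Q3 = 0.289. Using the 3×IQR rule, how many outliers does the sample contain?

IQR = 0.055; fences at 0.234 − 0.165 = 0.069 and 0.289 + 0.165 = 0.454.
Outside the cutoffs: 0.014, 0.021, 0.595, 0.679.

4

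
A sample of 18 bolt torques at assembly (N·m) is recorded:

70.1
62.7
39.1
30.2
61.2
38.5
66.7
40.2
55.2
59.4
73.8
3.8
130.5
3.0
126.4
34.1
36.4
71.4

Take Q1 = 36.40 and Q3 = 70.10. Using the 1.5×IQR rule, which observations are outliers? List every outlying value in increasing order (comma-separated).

126.4, 130.5

IQR = Q3 − Q1 = 70.10 − 36.40 = 33.70.
Lower fence = Q1 − 1.5·IQR = 36.40 − 50.55 = -14.15.
Upper fence = Q3 + 1.5·IQR = 70.10 + 50.55 = 120.65.
126.4 > 120.65 → outlier.
130.5 > 120.65 → outlier.
All remaining values lie within [-14.15, 120.65].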